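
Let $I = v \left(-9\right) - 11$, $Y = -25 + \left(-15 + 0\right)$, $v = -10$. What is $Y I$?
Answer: $-3160$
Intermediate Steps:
$Y = -40$ ($Y = -25 - 15 = -40$)
$I = 79$ ($I = \left(-10\right) \left(-9\right) - 11 = 90 - 11 = 79$)
$Y I = \left(-40\right) 79 = -3160$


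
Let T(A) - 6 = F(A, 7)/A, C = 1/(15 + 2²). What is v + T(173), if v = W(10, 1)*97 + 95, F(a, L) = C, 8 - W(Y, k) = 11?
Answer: -624529/3287 ≈ -190.00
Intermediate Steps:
W(Y, k) = -3 (W(Y, k) = 8 - 1*11 = 8 - 11 = -3)
C = 1/19 (C = 1/(15 + 4) = 1/19 ≈ 0.052632)
F(a, L) = 1/19
v = -196 (v = -3*97 + 95 = -291 + 95 = -196)
T(A) = 6 + 1/(19*A)
v + T(173) = -196 + (6 + (1/19)/173) = -196 + (6 + (1/19)*(1/173)) = -196 + (6 + 1/3287) = -196 + 19723/3287 = -624529/3287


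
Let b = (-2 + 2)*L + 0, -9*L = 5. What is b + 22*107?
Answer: 2354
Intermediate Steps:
L = -5/9 (L = -1/9*5 = -5/9 ≈ -0.55556)
b = 0 (b = (-2 + 2)*(-5/9) + 0 = 0*(-5/9) + 0 = 0 + 0 = 0)
b + 22*107 = 0 + 22*107 = 0 + 2354 = 2354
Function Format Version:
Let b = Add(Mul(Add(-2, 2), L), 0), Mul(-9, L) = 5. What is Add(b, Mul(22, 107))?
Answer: 2354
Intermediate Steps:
L = Rational(-5, 9) (L = Mul(Rational(-1, 9), 5) = Rational(-5, 9) ≈ -0.55556)
b = 0 (b = Add(Mul(Add(-2, 2), Rational(-5, 9)), 0) = Add(Mul(0, Rational(-5, 9)), 0) = Add(0, 0) = 0)
Add(b, Mul(22, 107)) = Add(0, Mul(22, 107)) = Add(0, 2354) = 2354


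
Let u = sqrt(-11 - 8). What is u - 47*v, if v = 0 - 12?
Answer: 564 + I*sqrt(19) ≈ 564.0 + 4.3589*I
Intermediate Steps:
u = I*sqrt(19) (u = sqrt(-19) = I*sqrt(19) ≈ 4.3589*I)
v = -12
u - 47*v = I*sqrt(19) - 47*(-12) = I*sqrt(19) + 564 = 564 + I*sqrt(19)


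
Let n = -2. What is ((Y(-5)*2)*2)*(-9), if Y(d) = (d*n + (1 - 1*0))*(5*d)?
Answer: 9900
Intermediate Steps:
Y(d) = 5*d*(1 - 2*d) (Y(d) = (d*(-2) + (1 - 1*0))*(5*d) = (-2*d + (1 + 0))*(5*d) = (-2*d + 1)*(5*d) = (1 - 2*d)*(5*d) = 5*d*(1 - 2*d))
((Y(-5)*2)*2)*(-9) = (((5*(-5)*(1 - 2*(-5)))*2)*2)*(-9) = (((5*(-5)*(1 + 10))*2)*2)*(-9) = (((5*(-5)*11)*2)*2)*(-9) = (-275*2*2)*(-9) = -550*2*(-9) = -1100*(-9) = 9900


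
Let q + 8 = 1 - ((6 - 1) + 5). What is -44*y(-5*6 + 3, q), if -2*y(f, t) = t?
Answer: -374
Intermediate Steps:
q = -17 (q = -8 + (1 - ((6 - 1) + 5)) = -8 + (1 - (5 + 5)) = -8 + (1 - 1*10) = -8 + (1 - 10) = -8 - 9 = -17)
y(f, t) = -t/2
-44*y(-5*6 + 3, q) = -(-22)*(-17) = -44*17/2 = -374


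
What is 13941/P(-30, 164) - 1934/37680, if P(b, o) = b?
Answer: -1751183/3768 ≈ -464.75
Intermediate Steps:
13941/P(-30, 164) - 1934/37680 = 13941/(-30) - 1934/37680 = 13941*(-1/30) - 1934*1/37680 = -4647/10 - 967/18840 = -1751183/3768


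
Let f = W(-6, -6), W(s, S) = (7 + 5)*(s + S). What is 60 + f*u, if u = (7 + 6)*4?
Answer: -7428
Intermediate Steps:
W(s, S) = 12*S + 12*s (W(s, S) = 12*(S + s) = 12*S + 12*s)
f = -144 (f = 12*(-6) + 12*(-6) = -72 - 72 = -144)
u = 52 (u = 13*4 = 52)
60 + f*u = 60 - 144*52 = 60 - 7488 = -7428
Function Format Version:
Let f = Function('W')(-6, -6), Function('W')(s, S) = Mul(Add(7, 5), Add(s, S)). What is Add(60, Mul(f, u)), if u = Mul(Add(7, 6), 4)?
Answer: -7428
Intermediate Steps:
Function('W')(s, S) = Add(Mul(12, S), Mul(12, s)) (Function('W')(s, S) = Mul(12, Add(S, s)) = Add(Mul(12, S), Mul(12, s)))
f = -144 (f = Add(Mul(12, -6), Mul(12, -6)) = Add(-72, -72) = -144)
u = 52 (u = Mul(13, 4) = 52)
Add(60, Mul(f, u)) = Add(60, Mul(-144, 52)) = Add(60, -7488) = -7428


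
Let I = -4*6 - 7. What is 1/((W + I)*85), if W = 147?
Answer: 1/9860 ≈ 0.00010142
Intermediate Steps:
I = -31 (I = -24 - 7 = -31)
1/((W + I)*85) = 1/((147 - 31)*85) = 1/(116*85) = 1/9860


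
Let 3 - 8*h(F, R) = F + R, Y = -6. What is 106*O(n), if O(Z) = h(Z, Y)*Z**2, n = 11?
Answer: -6413/2 ≈ -3206.5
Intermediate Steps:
h(F, R) = 3/8 - F/8 - R/8 (h(F, R) = 3/8 - (F + R)/8 = 3/8 + (-F/8 - R/8) = 3/8 - F/8 - R/8)
O(Z) = Z**2*(9/8 - Z/8) (O(Z) = (3/8 - Z/8 - 1/8*(-6))*Z**2 = (3/8 - Z/8 + 3/4)*Z**2 = (9/8 - Z/8)*Z**2 = Z**2*(9/8 - Z/8))
106*O(n) = 106*((1/8)*11**2*(9 - 1*11)) = 106*((1/8)*121*(9 - 11)) = 106*((1/8)*121*(-2)) = 106*(-121/4) = -6413/2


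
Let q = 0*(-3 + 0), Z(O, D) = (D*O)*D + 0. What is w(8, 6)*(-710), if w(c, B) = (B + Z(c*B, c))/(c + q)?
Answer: -546345/2 ≈ -2.7317e+5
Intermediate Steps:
Z(O, D) = O*D² (Z(O, D) = O*D² + 0 = O*D²)
q = 0 (q = 0*(-3) = 0)
w(c, B) = (B + B*c³)/c (w(c, B) = (B + (c*B)*c²)/(c + 0) = (B + (B*c)*c²)/c = (B + B*c³)/c)
w(8, 6)*(-710) = (6*(1 + 8³)/8)*(-710) = (6*(⅛)*(1 + 512))*(-710) = (6*(⅛)*513)*(-710) = (1539/4)*(-710) = -546345/2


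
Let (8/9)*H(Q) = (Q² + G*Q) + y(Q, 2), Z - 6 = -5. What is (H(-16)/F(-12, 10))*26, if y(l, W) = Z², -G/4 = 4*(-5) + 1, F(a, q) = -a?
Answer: -37401/16 ≈ -2337.6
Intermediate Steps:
Z = 1 (Z = 6 - 5 = 1)
G = 76 (G = -4*(4*(-5) + 1) = -4*(-20 + 1) = -4*(-19) = 76)
y(l, W) = 1 (y(l, W) = 1² = 1)
H(Q) = 9/8 + 9*Q²/8 + 171*Q/2 (H(Q) = 9*((Q² + 76*Q) + 1)/8 = 9*(1 + Q² + 76*Q)/8 = 9/8 + 9*Q²/8 + 171*Q/2)
(H(-16)/F(-12, 10))*26 = ((9/8 + (9/8)*(-16)² + (171/2)*(-16))/((-1*(-12))))*26 = ((9/8 + (9/8)*256 - 1368)/12)*26 = ((9/8 + 288 - 1368)*(1/12))*26 = -8631/8*1/12*26 = -2877/32*26 = -37401/16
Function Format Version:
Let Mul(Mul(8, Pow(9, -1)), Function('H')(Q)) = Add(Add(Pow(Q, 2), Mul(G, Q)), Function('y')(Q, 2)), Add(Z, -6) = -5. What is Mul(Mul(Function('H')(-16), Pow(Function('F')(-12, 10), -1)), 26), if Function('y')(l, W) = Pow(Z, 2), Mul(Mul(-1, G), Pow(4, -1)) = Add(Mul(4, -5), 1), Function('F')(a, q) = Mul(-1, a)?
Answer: Rational(-37401, 16) ≈ -2337.6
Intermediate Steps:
Z = 1 (Z = Add(6, -5) = 1)
G = 76 (G = Mul(-4, Add(Mul(4, -5), 1)) = Mul(-4, Add(-20, 1)) = Mul(-4, -19) = 76)
Function('y')(l, W) = 1 (Function('y')(l, W) = Pow(1, 2) = 1)
Function('H')(Q) = Add(Rational(9, 8), Mul(Rational(9, 8), Pow(Q, 2)), Mul(Rational(171, 2), Q)) (Function('H')(Q) = Mul(Rational(9, 8), Add(Add(Pow(Q, 2), Mul(76, Q)), 1)) = Mul(Rational(9, 8), Add(1, Pow(Q, 2), Mul(76, Q))) = Add(Rational(9, 8), Mul(Rational(9, 8), Pow(Q, 2)), Mul(Rational(171, 2), Q)))
Mul(Mul(Function('H')(-16), Pow(Function('F')(-12, 10), -1)), 26) = Mul(Mul(Add(Rational(9, 8), Mul(Rational(9, 8), Pow(-16, 2)), Mul(Rational(171, 2), -16)), Pow(Mul(-1, -12), -1)), 26) = Mul(Mul(Add(Rational(9, 8), Mul(Rational(9, 8), 256), -1368), Pow(12, -1)), 26) = Mul(Mul(Add(Rational(9, 8), 288, -1368), Rational(1, 12)), 26) = Mul(Mul(Rational(-8631, 8), Rational(1, 12)), 26) = Mul(Rational(-2877, 32), 26) = Rational(-37401, 16)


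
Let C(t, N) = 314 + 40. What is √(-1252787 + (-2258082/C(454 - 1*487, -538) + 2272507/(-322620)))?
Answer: I*√114054373078820229885/9517290 ≈ 1122.1*I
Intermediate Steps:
C(t, N) = 354
√(-1252787 + (-2258082/C(454 - 1*487, -538) + 2272507/(-322620))) = √(-1252787 + (-2258082/354 + 2272507/(-322620))) = √(-1252787 + (-2258082*1/354 + 2272507*(-1/322620))) = √(-1252787 + (-376347/59 - 2272507/322620)) = √(-1252787 - 121551147053/19034580) = √(-23967825521513/19034580) = I*√114054373078820229885/9517290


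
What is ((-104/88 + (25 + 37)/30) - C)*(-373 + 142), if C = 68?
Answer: 77518/5 ≈ 15504.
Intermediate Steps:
((-104/88 + (25 + 37)/30) - C)*(-373 + 142) = ((-104/88 + (25 + 37)/30) - 1*68)*(-373 + 142) = ((-104*1/88 + 62*(1/30)) - 68)*(-231) = ((-13/11 + 31/15) - 68)*(-231) = (146/165 - 68)*(-231) = -11074/165*(-231) = 77518/5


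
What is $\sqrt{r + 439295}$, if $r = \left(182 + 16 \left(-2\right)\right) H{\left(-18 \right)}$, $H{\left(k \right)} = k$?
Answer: $\sqrt{436595} \approx 660.75$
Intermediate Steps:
$r = -2700$ ($r = \left(182 + 16 \left(-2\right)\right) \left(-18\right) = \left(182 - 32\right) \left(-18\right) = 150 \left(-18\right) = -2700$)
$\sqrt{r + 439295} = \sqrt{-2700 + 439295} = \sqrt{436595}$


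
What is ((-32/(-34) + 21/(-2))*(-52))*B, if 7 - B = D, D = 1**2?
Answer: 50700/17 ≈ 2982.4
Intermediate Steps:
D = 1
B = 6 (B = 7 - 1*1 = 7 - 1 = 6)
((-32/(-34) + 21/(-2))*(-52))*B = ((-32/(-34) + 21/(-2))*(-52))*6 = ((-32*(-1/34) + 21*(-1/2))*(-52))*6 = ((16/17 - 21/2)*(-52))*6 = -325/34*(-52)*6 = (8450/17)*6 = 50700/17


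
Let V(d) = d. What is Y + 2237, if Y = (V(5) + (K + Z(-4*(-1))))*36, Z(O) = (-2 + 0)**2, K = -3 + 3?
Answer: 2561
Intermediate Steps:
K = 0
Z(O) = 4 (Z(O) = (-2)**2 = 4)
Y = 324 (Y = (5 + (0 + 4))*36 = (5 + 4)*36 = 9*36 = 324)
Y + 2237 = 324 + 2237 = 2561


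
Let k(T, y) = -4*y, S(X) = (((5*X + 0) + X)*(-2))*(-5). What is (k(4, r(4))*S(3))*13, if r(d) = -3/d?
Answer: 7020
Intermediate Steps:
S(X) = 60*X (S(X) = ((5*X + X)*(-2))*(-5) = ((6*X)*(-2))*(-5) = -12*X*(-5) = 60*X)
(k(4, r(4))*S(3))*13 = ((-(-12)/4)*(60*3))*13 = (-(-12)/4*180)*13 = (-4*(-3/4)*180)*13 = (3*180)*13 = 540*13 = 7020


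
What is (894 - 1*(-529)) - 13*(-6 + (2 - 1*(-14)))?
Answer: 1293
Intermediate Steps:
(894 - 1*(-529)) - 13*(-6 + (2 - 1*(-14))) = (894 + 529) - 13*(-6 + (2 + 14)) = 1423 - 13*(-6 + 16) = 1423 - 13*10 = 1423 - 130 = 1293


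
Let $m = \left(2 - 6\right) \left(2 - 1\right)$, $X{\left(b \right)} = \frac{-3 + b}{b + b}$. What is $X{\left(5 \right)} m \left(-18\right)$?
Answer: $\frac{72}{5} \approx 14.4$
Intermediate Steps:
$X{\left(b \right)} = \frac{-3 + b}{2 b}$
$m = -4$ ($m = \left(-4\right) 1 = -4$)
$X{\left(5 \right)} m \left(-18\right) = \frac{-3 + 5}{2 \cdot 5} \left(-4\right) \left(-18\right) = \frac{1}{2} \cdot \frac{1}{5} \cdot 2 \left(-4\right) \left(-18\right) = \frac{1}{5} \left(-4\right) \left(-18\right) = \left(- \frac{4}{5}\right) \left(-18\right) = \frac{72}{5}$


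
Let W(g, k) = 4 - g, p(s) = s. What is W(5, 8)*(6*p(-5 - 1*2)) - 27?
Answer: 15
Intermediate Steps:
W(5, 8)*(6*p(-5 - 1*2)) - 27 = (4 - 1*5)*(6*(-5 - 1*2)) - 27 = (4 - 5)*(6*(-5 - 2)) - 27 = -6*(-7) - 27 = -1*(-42) - 27 = 42 - 27 = 15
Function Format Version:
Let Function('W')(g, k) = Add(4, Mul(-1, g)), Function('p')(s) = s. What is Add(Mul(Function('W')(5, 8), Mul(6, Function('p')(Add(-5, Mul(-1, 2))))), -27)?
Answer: 15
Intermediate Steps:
Add(Mul(Function('W')(5, 8), Mul(6, Function('p')(Add(-5, Mul(-1, 2))))), -27) = Add(Mul(Add(4, Mul(-1, 5)), Mul(6, Add(-5, Mul(-1, 2)))), -27) = Add(Mul(Add(4, -5), Mul(6, Add(-5, -2))), -27) = Add(Mul(-1, Mul(6, -7)), -27) = Add(Mul(-1, -42), -27) = Add(42, -27) = 15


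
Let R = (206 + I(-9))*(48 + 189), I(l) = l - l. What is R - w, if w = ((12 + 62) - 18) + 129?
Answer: 48637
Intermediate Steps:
I(l) = 0
R = 48822 (R = (206 + 0)*(48 + 189) = 206*237 = 48822)
w = 185 (w = (74 - 18) + 129 = 56 + 129 = 185)
R - w = 48822 - 1*185 = 48822 - 185 = 48637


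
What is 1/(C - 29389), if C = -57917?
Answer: -1/87306 ≈ -1.1454e-5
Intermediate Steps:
1/(C - 29389) = 1/(-57917 - 29389) = 1/(-87306) = -1/87306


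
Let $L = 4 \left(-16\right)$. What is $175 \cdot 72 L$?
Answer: $-806400$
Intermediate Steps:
$L = -64$
$175 \cdot 72 L = 175 \cdot 72 \left(-64\right) = 12600 \left(-64\right) = -806400$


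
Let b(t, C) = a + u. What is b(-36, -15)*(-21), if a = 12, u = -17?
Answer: 105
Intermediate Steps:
b(t, C) = -5 (b(t, C) = 12 - 17 = -5)
b(-36, -15)*(-21) = -5*(-21) = 105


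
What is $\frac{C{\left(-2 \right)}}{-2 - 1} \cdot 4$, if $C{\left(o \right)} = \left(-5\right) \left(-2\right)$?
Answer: $- \frac{40}{3} \approx -13.333$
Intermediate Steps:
$C{\left(o \right)} = 10$
$\frac{C{\left(-2 \right)}}{-2 - 1} \cdot 4 = \frac{1}{-2 - 1} \cdot 10 \cdot 4 = \frac{1}{-3} \cdot 10 \cdot 4 = \left(- \frac{1}{3}\right) 10 \cdot 4 = \left(- \frac{10}{3}\right) 4 = - \frac{40}{3}$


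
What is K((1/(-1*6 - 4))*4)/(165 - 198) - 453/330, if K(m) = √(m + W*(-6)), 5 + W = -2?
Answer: -151/110 - 4*√65/165 ≈ -1.5682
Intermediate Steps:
W = -7 (W = -5 - 2 = -7)
K(m) = √(42 + m) (K(m) = √(m - 7*(-6)) = √(m + 42) = √(42 + m))
K((1/(-1*6 - 4))*4)/(165 - 198) - 453/330 = √(42 + (1/(-1*6 - 4))*4)/(165 - 198) - 453/330 = √(42 + (1/(-6 - 4))*4)/(-33) - 453*1/330 = √(42 + (1/(-10))*4)*(-1/33) - 151/110 = √(42 + (1*(-⅒))*4)*(-1/33) - 151/110 = √(42 - ⅒*4)*(-1/33) - 151/110 = √(42 - ⅖)*(-1/33) - 151/110 = √(208/5)*(-1/33) - 151/110 = (4*√65/5)*(-1/33) - 151/110 = -4*√65/165 - 151/110 = -151/110 - 4*√65/165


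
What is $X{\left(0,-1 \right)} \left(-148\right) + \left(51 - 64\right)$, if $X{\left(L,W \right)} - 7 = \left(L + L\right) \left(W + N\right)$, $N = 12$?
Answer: $-1049$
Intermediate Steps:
$X{\left(L,W \right)} = 7 + 2 L \left(12 + W\right)$ ($X{\left(L,W \right)} = 7 + \left(L + L\right) \left(W + 12\right) = 7 + 2 L \left(12 + W\right)$)
$X{\left(0,-1 \right)} \left(-148\right) + \left(51 - 64\right) = \left(7 + 24 \cdot 0 + 2 \cdot 0 \left(-1\right)\right) \left(-148\right) + \left(51 - 64\right) = \left(7 + 0 + 0\right) \left(-148\right) - 13 = 7 \left(-148\right) - 13 = -1036 - 13 = -1049$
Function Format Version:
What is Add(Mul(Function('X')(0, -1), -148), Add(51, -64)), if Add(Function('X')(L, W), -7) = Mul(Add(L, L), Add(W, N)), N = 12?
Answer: -1049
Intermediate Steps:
Function('X')(L, W) = Add(7, Mul(2, L, Add(12, W))) (Function('X')(L, W) = Add(7, Mul(Add(L, L), Add(W, 12))) = Add(7, Mul(Mul(2, L), Add(12, W))) = Add(7, Mul(2, L, Add(12, W))))
Add(Mul(Function('X')(0, -1), -148), Add(51, -64)) = Add(Mul(Add(7, Mul(24, 0), Mul(2, 0, -1)), -148), Add(51, -64)) = Add(Mul(Add(7, 0, 0), -148), -13) = Add(Mul(7, -148), -13) = Add(-1036, -13) = -1049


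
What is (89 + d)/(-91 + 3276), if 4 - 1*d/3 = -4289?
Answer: 12968/3185 ≈ 4.0716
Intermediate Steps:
d = 12879 (d = 12 - 3*(-4289) = 12 + 12867 = 12879)
(89 + d)/(-91 + 3276) = (89 + 12879)/(-91 + 3276) = 12968/3185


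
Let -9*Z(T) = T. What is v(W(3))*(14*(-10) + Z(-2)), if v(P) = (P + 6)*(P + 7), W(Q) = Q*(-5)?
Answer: -10064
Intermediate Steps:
Z(T) = -T/9
W(Q) = -5*Q
v(P) = (6 + P)*(7 + P)
v(W(3))*(14*(-10) + Z(-2)) = (42 + (-5*3)**2 + 13*(-5*3))*(14*(-10) - 1/9*(-2)) = (42 + (-15)**2 + 13*(-15))*(-140 + 2/9) = (42 + 225 - 195)*(-1258/9) = 72*(-1258/9) = -10064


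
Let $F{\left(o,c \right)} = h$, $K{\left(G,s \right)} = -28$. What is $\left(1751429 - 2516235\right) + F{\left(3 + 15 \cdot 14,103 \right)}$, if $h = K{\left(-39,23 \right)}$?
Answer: $-764834$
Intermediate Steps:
$h = -28$
$F{\left(o,c \right)} = -28$
$\left(1751429 - 2516235\right) + F{\left(3 + 15 \cdot 14,103 \right)} = \left(1751429 - 2516235\right) - 28 = -764806 - 28 = -764834$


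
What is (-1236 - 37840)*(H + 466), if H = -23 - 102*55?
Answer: 201905692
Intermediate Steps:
H = -5633 (H = -23 - 5610 = -5633)
(-1236 - 37840)*(H + 466) = (-1236 - 37840)*(-5633 + 466) = -39076*(-5167) = 201905692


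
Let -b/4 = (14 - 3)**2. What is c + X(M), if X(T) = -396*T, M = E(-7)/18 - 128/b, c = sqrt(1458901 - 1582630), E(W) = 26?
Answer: -7444/11 + I*sqrt(123729) ≈ -676.73 + 351.75*I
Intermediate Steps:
c = I*sqrt(123729) (c = sqrt(-123729) = I*sqrt(123729) ≈ 351.75*I)
b = -484 (b = -4*(14 - 3)**2 = -4*11**2 = -4*121 = -484)
M = 1861/1089 (M = 26/18 - 128/(-484) = 26*(1/18) - 128*(-1/484) = 13/9 + 32/121 = 1861/1089 ≈ 1.7089)
c + X(M) = I*sqrt(123729) - 396*1861/1089 = I*sqrt(123729) - 7444/11 = -7444/11 + I*sqrt(123729)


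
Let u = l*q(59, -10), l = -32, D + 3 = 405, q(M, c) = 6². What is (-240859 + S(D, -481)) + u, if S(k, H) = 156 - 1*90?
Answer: -241945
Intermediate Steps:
q(M, c) = 36
D = 402 (D = -3 + 405 = 402)
S(k, H) = 66 (S(k, H) = 156 - 90 = 66)
u = -1152 (u = -32*36 = -1152)
(-240859 + S(D, -481)) + u = (-240859 + 66) - 1152 = -240793 - 1152 = -241945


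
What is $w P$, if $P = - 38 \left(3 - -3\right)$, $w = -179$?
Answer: $40812$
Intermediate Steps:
$P = -228$ ($P = - 38 \left(3 + 3\right) = \left(-38\right) 6 = -228$)
$w P = \left(-179\right) \left(-228\right) = 40812$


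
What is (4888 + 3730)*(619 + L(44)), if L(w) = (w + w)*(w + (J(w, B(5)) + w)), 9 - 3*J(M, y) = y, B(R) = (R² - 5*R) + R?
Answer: 219250538/3 ≈ 7.3084e+7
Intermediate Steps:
B(R) = R² - 4*R
J(M, y) = 3 - y/3
L(w) = 2*w*(4/3 + 2*w) (L(w) = (w + w)*(w + ((3 - 5*(-4 + 5)/3) + w)) = (2*w)*(w + ((3 - 5/3) + w)) = (2*w)*(w + (4/3 + w)) = (2*w)*(4/3 + 2*w) = 2*w*(4/3 + 2*w))
(4888 + 3730)*(619 + L(44)) = (4888 + 3730)*(619 + (4/3)*44*(2 + 3*44)) = 8618*(619 + (4/3)*44*(2 + 132)) = 8618*(619 + (4/3)*44*134) = 8618*(619 + 23584/3) = 8618*(25441/3) = 219250538/3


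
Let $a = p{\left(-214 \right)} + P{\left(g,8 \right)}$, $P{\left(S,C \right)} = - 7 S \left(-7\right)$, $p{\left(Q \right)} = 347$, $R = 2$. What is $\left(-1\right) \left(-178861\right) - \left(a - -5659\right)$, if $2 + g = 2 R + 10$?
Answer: $172267$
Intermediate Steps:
$g = 12$ ($g = -2 + \left(2 \cdot 2 + 10\right) = -2 + \left(4 + 10\right) = -2 + 14 = 12$)
$P{\left(S,C \right)} = 49 S$
$a = 935$ ($a = 347 + 49 \cdot 12 = 347 + 588 = 935$)
$\left(-1\right) \left(-178861\right) - \left(a - -5659\right) = \left(-1\right) \left(-178861\right) - \left(935 - -5659\right) = 178861 - \left(935 + 5659\right) = 178861 - 6594 = 172267$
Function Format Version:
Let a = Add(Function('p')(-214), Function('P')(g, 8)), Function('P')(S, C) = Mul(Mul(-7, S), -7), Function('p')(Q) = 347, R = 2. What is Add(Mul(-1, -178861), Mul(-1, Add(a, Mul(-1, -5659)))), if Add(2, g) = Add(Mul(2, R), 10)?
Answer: 172267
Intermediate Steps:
g = 12 (g = Add(-2, Add(Mul(2, 2), 10)) = Add(-2, Add(4, 10)) = Add(-2, 14) = 12)
Function('P')(S, C) = Mul(49, S)
a = 935 (a = Add(347, Mul(49, 12)) = Add(347, 588) = 935)
Add(Mul(-1, -178861), Mul(-1, Add(a, Mul(-1, -5659)))) = Add(Mul(-1, -178861), Mul(-1, Add(935, Mul(-1, -5659)))) = Add(178861, Mul(-1, Add(935, 5659))) = Add(178861, Mul(-1, 6594)) = Add(178861, -6594) = 172267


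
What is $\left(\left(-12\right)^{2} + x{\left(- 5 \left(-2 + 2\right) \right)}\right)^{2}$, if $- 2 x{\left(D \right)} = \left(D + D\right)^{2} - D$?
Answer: $20736$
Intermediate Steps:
$x{\left(D \right)} = \frac{D}{2} - 2 D^{2}$ ($x{\left(D \right)} = - \frac{\left(D + D\right)^{2} - D}{2} = - \frac{\left(2 D\right)^{2} - D}{2} = - \frac{4 D^{2} - D}{2} = - \frac{- D + 4 D^{2}}{2} = \frac{D}{2} - 2 D^{2}$)
$\left(\left(-12\right)^{2} + x{\left(- 5 \left(-2 + 2\right) \right)}\right)^{2} = \left(\left(-12\right)^{2} + \frac{- 5 \left(-2 + 2\right) \left(1 - 4 \left(- 5 \left(-2 + 2\right)\right)\right)}{2}\right)^{2} = \left(144 + \frac{\left(-5\right) 0 \left(1 - 4 \left(\left(-5\right) 0\right)\right)}{2}\right)^{2} = \left(144 + \frac{1}{2} \cdot 0 \left(1 - 0\right)\right)^{2} = \left(144 + \frac{1}{2} \cdot 0 \left(1 + 0\right)\right)^{2} = \left(144 + \frac{1}{2} \cdot 0 \cdot 1\right)^{2} = \left(144 + 0\right)^{2} = 144^{2} = 20736$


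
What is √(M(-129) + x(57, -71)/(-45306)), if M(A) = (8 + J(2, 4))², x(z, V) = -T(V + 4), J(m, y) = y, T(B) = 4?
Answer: √8210539578/7551 ≈ 12.000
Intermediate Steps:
x(z, V) = -4 (x(z, V) = -1*4 = -4)
M(A) = 144 (M(A) = (8 + 4)² = 12² = 144)
√(M(-129) + x(57, -71)/(-45306)) = √(144 - 4/(-45306)) = √(144 - 4*(-1/45306)) = √(144 + 2/22653) = √(3262034/22653) = √8210539578/7551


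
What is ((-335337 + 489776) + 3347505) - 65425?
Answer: 3436519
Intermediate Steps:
((-335337 + 489776) + 3347505) - 65425 = (154439 + 3347505) - 65425 = 3501944 - 65425 = 3436519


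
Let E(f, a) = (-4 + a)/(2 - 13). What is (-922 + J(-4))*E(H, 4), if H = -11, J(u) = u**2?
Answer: 0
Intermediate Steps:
E(f, a) = 4/11 - a/11 (E(f, a) = (-4 + a)/(-11) = (-4 + a)*(-1/11) = 4/11 - a/11)
(-922 + J(-4))*E(H, 4) = (-922 + (-4)**2)*(4/11 - 1/11*4) = (-922 + 16)*(4/11 - 4/11) = -906*0 = 0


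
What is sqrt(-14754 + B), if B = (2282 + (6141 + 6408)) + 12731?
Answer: 2*sqrt(3202) ≈ 113.17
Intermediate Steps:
B = 27562 (B = (2282 + 12549) + 12731 = 14831 + 12731 = 27562)
sqrt(-14754 + B) = sqrt(-14754 + 27562) = sqrt(12808) = 2*sqrt(3202)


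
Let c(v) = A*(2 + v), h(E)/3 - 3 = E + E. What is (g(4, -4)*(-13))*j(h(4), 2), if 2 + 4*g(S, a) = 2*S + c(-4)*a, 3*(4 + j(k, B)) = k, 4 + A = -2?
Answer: 1911/2 ≈ 955.50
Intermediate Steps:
h(E) = 9 + 6*E (h(E) = 9 + 3*(E + E) = 9 + 3*(2*E) = 9 + 6*E)
A = -6 (A = -4 - 2 = -6)
j(k, B) = -4 + k/3
c(v) = -12 - 6*v (c(v) = -6*(2 + v) = -12 - 6*v)
g(S, a) = -½ + S/2 + 3*a (g(S, a) = -½ + (2*S + (-12 - 6*(-4))*a)/4 = -½ + (2*S + (-12 + 24)*a)/4 = -½ + (2*S + 12*a)/4 = -½ + (S/2 + 3*a) = -½ + S/2 + 3*a)
(g(4, -4)*(-13))*j(h(4), 2) = ((-½ + (½)*4 + 3*(-4))*(-13))*(-4 + (9 + 6*4)/3) = ((-½ + 2 - 12)*(-13))*(-4 + (9 + 24)/3) = (-21/2*(-13))*(-4 + (⅓)*33) = 273*(-4 + 11)/2 = (273/2)*7 = 1911/2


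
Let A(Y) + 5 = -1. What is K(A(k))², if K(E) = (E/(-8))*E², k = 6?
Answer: 729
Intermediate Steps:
A(Y) = -6 (A(Y) = -5 - 1 = -6)
K(E) = -E³/8 (K(E) = (E*(-⅛))*E² = (-E/8)*E² = -E³/8)
K(A(k))² = (-⅛*(-6)³)² = (-⅛*(-216))² = 27² = 729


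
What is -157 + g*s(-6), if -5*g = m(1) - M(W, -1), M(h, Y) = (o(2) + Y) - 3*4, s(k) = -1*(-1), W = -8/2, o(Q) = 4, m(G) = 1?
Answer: -159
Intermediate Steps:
W = -4 (W = -8*1/2 = -4)
s(k) = 1
M(h, Y) = -8 + Y (M(h, Y) = (4 + Y) - 3*4 = (4 + Y) - 12 = -8 + Y)
g = -2 (g = -(1 - (-8 - 1))/5 = -(1 - 1*(-9))/5 = -(1 + 9)/5 = -1/5*10 = -2)
-157 + g*s(-6) = -157 - 2*1 = -157 - 2 = -159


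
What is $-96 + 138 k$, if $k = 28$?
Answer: $3768$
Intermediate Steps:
$-96 + 138 k = -96 + 138 \cdot 28 = -96 + 3864 = 3768$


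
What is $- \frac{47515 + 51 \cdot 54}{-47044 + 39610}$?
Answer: $\frac{50269}{7434} \approx 6.762$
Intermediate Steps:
$- \frac{47515 + 51 \cdot 54}{-47044 + 39610} = - \frac{47515 + 2754}{-7434} = - \frac{50269 \left(-1\right)}{7434} = \left(-1\right) \left(- \frac{50269}{7434}\right) = \frac{50269}{7434}$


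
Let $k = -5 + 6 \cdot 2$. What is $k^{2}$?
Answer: $49$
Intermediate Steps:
$k = 7$ ($k = -5 + 12 = 7$)
$k^{2} = 7^{2} = 49$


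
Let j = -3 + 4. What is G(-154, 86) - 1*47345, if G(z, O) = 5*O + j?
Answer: -46914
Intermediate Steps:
j = 1
G(z, O) = 1 + 5*O (G(z, O) = 5*O + 1 = 1 + 5*O)
G(-154, 86) - 1*47345 = (1 + 5*86) - 1*47345 = (1 + 430) - 47345 = 431 - 47345 = -46914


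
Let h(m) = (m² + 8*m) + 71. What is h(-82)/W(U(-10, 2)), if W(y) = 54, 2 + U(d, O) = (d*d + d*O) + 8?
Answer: 6139/54 ≈ 113.69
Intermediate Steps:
U(d, O) = 6 + d² + O*d (U(d, O) = -2 + ((d*d + d*O) + 8) = -2 + ((d² + O*d) + 8) = -2 + (8 + d² + O*d) = 6 + d² + O*d)
h(m) = 71 + m² + 8*m
h(-82)/W(U(-10, 2)) = (71 + (-82)² + 8*(-82))/54 = (71 + 6724 - 656)*(1/54) = 6139*(1/54) = 6139/54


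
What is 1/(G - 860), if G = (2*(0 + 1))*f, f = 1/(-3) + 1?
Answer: -3/2576 ≈ -0.0011646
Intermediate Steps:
f = ⅔ (f = -⅓ + 1 = ⅔ ≈ 0.66667)
G = 4/3 (G = (2*(0 + 1))*(⅔) = (2*1)*(⅔) = 2*(⅔) = 4/3 ≈ 1.3333)
1/(G - 860) = 1/(4/3 - 860) = 1/(-2576/3) = -3/2576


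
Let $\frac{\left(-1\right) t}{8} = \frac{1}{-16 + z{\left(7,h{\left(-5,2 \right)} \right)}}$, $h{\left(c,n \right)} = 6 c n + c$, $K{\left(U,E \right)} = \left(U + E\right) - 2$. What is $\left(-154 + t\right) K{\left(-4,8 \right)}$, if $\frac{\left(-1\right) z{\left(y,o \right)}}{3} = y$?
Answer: $- \frac{11380}{37} \approx -307.57$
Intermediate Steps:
$K{\left(U,E \right)} = -2 + E + U$ ($K{\left(U,E \right)} = \left(E + U\right) - 2 = -2 + E + U$)
$h{\left(c,n \right)} = c + 6 c n$ ($h{\left(c,n \right)} = 6 c n + c = c + 6 c n$)
$z{\left(y,o \right)} = - 3 y$
$t = \frac{8}{37}$ ($t = - \frac{8}{-16 - 21} = - \frac{8}{-37} = \left(-8\right) \left(- \frac{1}{37}\right) = \frac{8}{37} \approx 0.21622$)
$\left(-154 + t\right) K{\left(-4,8 \right)} = \left(-154 + \frac{8}{37}\right) \left(-2 + 8 - 4\right) = \left(- \frac{5690}{37}\right) 2 = - \frac{11380}{37}$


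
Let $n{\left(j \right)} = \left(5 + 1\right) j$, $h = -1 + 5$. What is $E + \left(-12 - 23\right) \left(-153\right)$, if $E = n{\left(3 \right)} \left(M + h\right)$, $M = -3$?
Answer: $5373$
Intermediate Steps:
$h = 4$
$n{\left(j \right)} = 6 j$
$E = 18$ ($E = 6 \cdot 3 \left(-3 + 4\right) = 18 \cdot 1 = 18$)
$E + \left(-12 - 23\right) \left(-153\right) = 18 + \left(-12 - 23\right) \left(-153\right) = 18 - -5355 = 18 + 5355 = 5373$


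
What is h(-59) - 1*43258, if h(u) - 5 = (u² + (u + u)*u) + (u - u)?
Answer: -32810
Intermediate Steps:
h(u) = 5 + 3*u² (h(u) = 5 + ((u² + (u + u)*u) + (u - u)) = 5 + ((u² + (2*u)*u) + 0) = 5 + ((u² + 2*u²) + 0) = 5 + (3*u² + 0) = 5 + 3*u²)
h(-59) - 1*43258 = (5 + 3*(-59)²) - 1*43258 = (5 + 3*3481) - 43258 = (5 + 10443) - 43258 = 10448 - 43258 = -32810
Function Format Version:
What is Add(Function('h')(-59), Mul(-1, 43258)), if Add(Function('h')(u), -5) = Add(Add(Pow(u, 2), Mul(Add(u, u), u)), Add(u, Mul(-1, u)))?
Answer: -32810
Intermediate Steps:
Function('h')(u) = Add(5, Mul(3, Pow(u, 2))) (Function('h')(u) = Add(5, Add(Add(Pow(u, 2), Mul(Add(u, u), u)), Add(u, Mul(-1, u)))) = Add(5, Add(Add(Pow(u, 2), Mul(Mul(2, u), u)), 0)) = Add(5, Add(Add(Pow(u, 2), Mul(2, Pow(u, 2))), 0)) = Add(5, Add(Mul(3, Pow(u, 2)), 0)) = Add(5, Mul(3, Pow(u, 2))))
Add(Function('h')(-59), Mul(-1, 43258)) = Add(Add(5, Mul(3, Pow(-59, 2))), Mul(-1, 43258)) = Add(Add(5, Mul(3, 3481)), -43258) = Add(Add(5, 10443), -43258) = Add(10448, -43258) = -32810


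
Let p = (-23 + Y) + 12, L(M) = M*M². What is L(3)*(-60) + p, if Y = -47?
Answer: -1678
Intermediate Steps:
L(M) = M³
p = -58 (p = (-23 - 47) + 12 = -70 + 12 = -58)
L(3)*(-60) + p = 3³*(-60) - 58 = 27*(-60) - 58 = -1620 - 58 = -1678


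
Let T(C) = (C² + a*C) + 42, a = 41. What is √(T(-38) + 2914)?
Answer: 7*√58 ≈ 53.310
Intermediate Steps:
T(C) = 42 + C² + 41*C (T(C) = (C² + 41*C) + 42 = 42 + C² + 41*C)
√(T(-38) + 2914) = √((42 + (-38)² + 41*(-38)) + 2914) = √((42 + 1444 - 1558) + 2914) = √(-72 + 2914) = √2842 = 7*√58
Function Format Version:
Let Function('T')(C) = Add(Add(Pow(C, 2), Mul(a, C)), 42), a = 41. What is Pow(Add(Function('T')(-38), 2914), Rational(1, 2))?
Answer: Mul(7, Pow(58, Rational(1, 2))) ≈ 53.310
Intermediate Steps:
Function('T')(C) = Add(42, Pow(C, 2), Mul(41, C)) (Function('T')(C) = Add(Add(Pow(C, 2), Mul(41, C)), 42) = Add(42, Pow(C, 2), Mul(41, C)))
Pow(Add(Function('T')(-38), 2914), Rational(1, 2)) = Pow(Add(Add(42, Pow(-38, 2), Mul(41, -38)), 2914), Rational(1, 2)) = Pow(Add(Add(42, 1444, -1558), 2914), Rational(1, 2)) = Pow(Add(-72, 2914), Rational(1, 2)) = Pow(2842, Rational(1, 2)) = Mul(7, Pow(58, Rational(1, 2)))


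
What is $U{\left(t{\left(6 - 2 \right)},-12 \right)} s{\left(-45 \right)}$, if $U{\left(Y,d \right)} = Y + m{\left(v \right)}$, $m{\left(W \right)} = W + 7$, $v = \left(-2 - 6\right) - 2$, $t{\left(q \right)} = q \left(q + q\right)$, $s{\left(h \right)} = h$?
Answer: $-1305$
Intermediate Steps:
$t{\left(q \right)} = 2 q^{2}$ ($t{\left(q \right)} = q 2 q = 2 q^{2}$)
$v = -10$ ($v = \left(-2 - 6\right) - 2 = -8 - 2 = -10$)
$m{\left(W \right)} = 7 + W$
$U{\left(Y,d \right)} = -3 + Y$ ($U{\left(Y,d \right)} = Y + \left(7 - 10\right) = Y - 3 = -3 + Y$)
$U{\left(t{\left(6 - 2 \right)},-12 \right)} s{\left(-45 \right)} = \left(-3 + 2 \left(6 - 2\right)^{2}\right) \left(-45\right) = \left(-3 + 2 \cdot 4^{2}\right) \left(-45\right) = \left(-3 + 2 \cdot 16\right) \left(-45\right) = \left(-3 + 32\right) \left(-45\right) = 29 \left(-45\right) = -1305$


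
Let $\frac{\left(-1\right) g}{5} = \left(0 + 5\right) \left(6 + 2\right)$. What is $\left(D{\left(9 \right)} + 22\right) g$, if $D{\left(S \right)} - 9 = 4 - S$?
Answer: $-5200$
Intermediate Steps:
$D{\left(S \right)} = 13 - S$ ($D{\left(S \right)} = 9 - \left(-4 + S\right) = 13 - S$)
$g = -200$ ($g = - 5 \left(0 + 5\right) \left(6 + 2\right) = - 5 \cdot 5 \cdot 8 = \left(-5\right) 40 = -200$)
$\left(D{\left(9 \right)} + 22\right) g = \left(\left(13 - 9\right) + 22\right) \left(-200\right) = \left(4 + 22\right) \left(-200\right) = 26 \left(-200\right) = -5200$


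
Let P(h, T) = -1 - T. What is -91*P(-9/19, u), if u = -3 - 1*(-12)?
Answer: 910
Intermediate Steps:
u = 9 (u = -3 + 12 = 9)
-91*P(-9/19, u) = -91*(-1 - 1*9) = -91*(-1 - 9) = -91*(-10) = 910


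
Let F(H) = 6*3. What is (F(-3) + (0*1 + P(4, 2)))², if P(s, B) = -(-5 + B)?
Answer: 441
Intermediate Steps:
F(H) = 18
P(s, B) = 5 - B
(F(-3) + (0*1 + P(4, 2)))² = (18 + (0*1 + (5 - 1*2)))² = (18 + (0 + (5 - 2)))² = (18 + (0 + 3))² = (18 + 3)² = 21² = 441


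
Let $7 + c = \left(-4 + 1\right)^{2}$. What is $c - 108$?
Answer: $-106$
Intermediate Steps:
$c = 2$ ($c = -7 + \left(-4 + 1\right)^{2} = -7 + \left(-3\right)^{2} = -7 + 9 = 2$)
$c - 108 = 2 - 108 = -106$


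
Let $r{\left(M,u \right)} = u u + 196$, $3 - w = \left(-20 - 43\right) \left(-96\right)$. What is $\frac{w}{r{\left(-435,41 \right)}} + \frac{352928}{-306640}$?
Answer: $- \frac{157255291}{35972705} \approx -4.3715$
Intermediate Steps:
$w = -6045$ ($w = 3 - \left(-20 - 43\right) \left(-96\right) = 3 - \left(-63\right) \left(-96\right) = 3 - 6048 = -6045$)
$r{\left(M,u \right)} = 196 + u^{2}$ ($r{\left(M,u \right)} = u^{2} + 196 = 196 + u^{2}$)
$\frac{w}{r{\left(-435,41 \right)}} + \frac{352928}{-306640} = - \frac{6045}{196 + 41^{2}} + \frac{352928}{-306640} = - \frac{6045}{196 + 1681} + 352928 \left(- \frac{1}{306640}\right) = - \frac{6045}{1877} - \frac{22058}{19165} = - \frac{157255291}{35972705}$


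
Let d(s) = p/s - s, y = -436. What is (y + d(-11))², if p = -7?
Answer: 21790224/121 ≈ 1.8008e+5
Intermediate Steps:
d(s) = -s - 7/s (d(s) = -7/s - s = -s - 7/s)
(y + d(-11))² = (-436 + (-1*(-11) - 7/(-11)))² = (-436 + (11 - 7*(-1/11)))² = (-436 + (11 + 7/11))² = (-436 + 128/11)² = (-4668/11)² = 21790224/121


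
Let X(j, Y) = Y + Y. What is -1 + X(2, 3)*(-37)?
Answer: -223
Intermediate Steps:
X(j, Y) = 2*Y
-1 + X(2, 3)*(-37) = -1 + (2*3)*(-37) = -1 + 6*(-37) = -1 - 222 = -223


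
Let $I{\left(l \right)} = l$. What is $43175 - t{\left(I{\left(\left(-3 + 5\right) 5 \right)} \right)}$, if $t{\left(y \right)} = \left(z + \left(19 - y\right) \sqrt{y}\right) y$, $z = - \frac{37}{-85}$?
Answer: $\frac{733901}{17} - 90 \sqrt{10} \approx 42886.0$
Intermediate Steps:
$z = \frac{37}{85}$ ($z = \left(-37\right) \left(- \frac{1}{85}\right) = \frac{37}{85} \approx 0.43529$)
$t{\left(y \right)} = y \left(\frac{37}{85} + \sqrt{y} \left(19 - y\right)\right)$ ($t{\left(y \right)} = \left(\frac{37}{85} + \left(19 - y\right) \sqrt{y}\right) y = \left(\frac{37}{85} + \sqrt{y} \left(19 - y\right)\right) y = y \left(\frac{37}{85} + \sqrt{y} \left(19 - y\right)\right)$)
$43175 - t{\left(I{\left(\left(-3 + 5\right) 5 \right)} \right)} = 43175 - \left(- \left(\left(-3 + 5\right) 5\right)^{\frac{5}{2}} + 19 \left(\left(-3 + 5\right) 5\right)^{\frac{3}{2}} + \frac{37 \left(-3 + 5\right) 5}{85}\right) = 43175 - \left(- \left(2 \cdot 5\right)^{\frac{5}{2}} + 19 \left(2 \cdot 5\right)^{\frac{3}{2}} + \frac{37 \cdot 2 \cdot 5}{85}\right) = 43175 - \left(- 10^{\frac{5}{2}} + 19 \cdot 10^{\frac{3}{2}} + \frac{37}{85} \cdot 10\right) = 43175 - \left(- 100 \sqrt{10} + 19 \cdot 10 \sqrt{10} + \frac{74}{17}\right) = 43175 - \left(- 100 \sqrt{10} + 190 \sqrt{10} + \frac{74}{17}\right) = 43175 - \left(\frac{74}{17} + 90 \sqrt{10}\right) = \frac{733901}{17} - 90 \sqrt{10}$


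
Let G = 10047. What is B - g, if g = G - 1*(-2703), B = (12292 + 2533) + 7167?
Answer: 9242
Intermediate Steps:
B = 21992 (B = 14825 + 7167 = 21992)
g = 12750 (g = 10047 - 1*(-2703) = 10047 + 2703 = 12750)
B - g = 21992 - 1*12750 = 21992 - 12750 = 9242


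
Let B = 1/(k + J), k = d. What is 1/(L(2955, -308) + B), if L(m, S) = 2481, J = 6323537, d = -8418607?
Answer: 2095070/5197868669 ≈ 0.00040306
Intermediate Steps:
k = -8418607
B = -1/2095070 (B = 1/(-8418607 + 6323537) = 1/(-2095070) = -1/2095070 ≈ -4.7731e-7)
1/(L(2955, -308) + B) = 1/(2481 - 1/2095070) = 1/(5197868669/2095070) = 2095070/5197868669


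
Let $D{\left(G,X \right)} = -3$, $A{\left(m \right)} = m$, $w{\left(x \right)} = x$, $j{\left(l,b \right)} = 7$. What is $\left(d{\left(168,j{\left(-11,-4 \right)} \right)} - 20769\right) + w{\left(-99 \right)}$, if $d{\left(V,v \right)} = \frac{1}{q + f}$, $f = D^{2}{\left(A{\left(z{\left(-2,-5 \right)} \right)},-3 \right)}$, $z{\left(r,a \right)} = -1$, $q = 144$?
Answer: $- \frac{3192803}{153} \approx -20868.0$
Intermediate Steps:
$f = 9$ ($f = \left(-3\right)^{2} = 9$)
$d{\left(V,v \right)} = \frac{1}{153}$ ($d{\left(V,v \right)} = \frac{1}{144 + 9} = \frac{1}{153}$)
$\left(d{\left(168,j{\left(-11,-4 \right)} \right)} - 20769\right) + w{\left(-99 \right)} = \left(\frac{1}{153} - 20769\right) - 99 = - \frac{3177656}{153} - 99 = - \frac{3192803}{153}$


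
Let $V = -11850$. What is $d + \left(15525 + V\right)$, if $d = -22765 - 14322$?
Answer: $-33412$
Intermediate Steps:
$d = -37087$
$d + \left(15525 + V\right) = -37087 + \left(15525 - 11850\right) = -37087 + 3675 = -33412$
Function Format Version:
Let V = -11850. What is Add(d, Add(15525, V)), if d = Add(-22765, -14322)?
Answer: -33412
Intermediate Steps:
d = -37087
Add(d, Add(15525, V)) = Add(-37087, Add(15525, -11850)) = Add(-37087, 3675) = -33412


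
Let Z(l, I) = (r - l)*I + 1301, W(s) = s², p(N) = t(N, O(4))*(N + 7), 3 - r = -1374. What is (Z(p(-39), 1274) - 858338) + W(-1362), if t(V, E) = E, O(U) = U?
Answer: 2915377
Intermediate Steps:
r = 1377 (r = 3 - 1*(-1374) = 3 + 1374 = 1377)
p(N) = 28 + 4*N (p(N) = 4*(N + 7) = 4*(7 + N) = 28 + 4*N)
Z(l, I) = 1301 + I*(1377 - l) (Z(l, I) = (1377 - l)*I + 1301 = I*(1377 - l) + 1301 = 1301 + I*(1377 - l))
(Z(p(-39), 1274) - 858338) + W(-1362) = ((1301 + 1377*1274 - 1*1274*(28 + 4*(-39))) - 858338) + (-1362)² = ((1301 + 1754298 - 1*1274*(28 - 156)) - 858338) + 1855044 = ((1301 + 1754298 - 1*1274*(-128)) - 858338) + 1855044 = ((1301 + 1754298 + 163072) - 858338) + 1855044 = (1918671 - 858338) + 1855044 = 1060333 + 1855044 = 2915377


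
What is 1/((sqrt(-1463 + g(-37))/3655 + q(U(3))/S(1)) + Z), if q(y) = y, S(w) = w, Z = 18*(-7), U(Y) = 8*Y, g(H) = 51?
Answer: -681310275/69493648756 - 3655*I*sqrt(353)/69493648756 ≈ -0.0098039 - 9.8817e-7*I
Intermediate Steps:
Z = -126
1/((sqrt(-1463 + g(-37))/3655 + q(U(3))/S(1)) + Z) = 1/((sqrt(-1463 + 51)/3655 + (8*3)/1) - 126) = 1/((sqrt(-1412)*(1/3655) + 24*1) - 126) = 1/(((2*I*sqrt(353))*(1/3655) + 24) - 126) = 1/((2*I*sqrt(353)/3655 + 24) - 126) = 1/((24 + 2*I*sqrt(353)/3655) - 126) = 1/(-102 + 2*I*sqrt(353)/3655)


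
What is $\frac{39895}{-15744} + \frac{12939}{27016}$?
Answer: $- \frac{109261463}{53167488} \approx -2.055$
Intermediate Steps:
$\frac{39895}{-15744} + \frac{12939}{27016} = 39895 \left(- \frac{1}{15744}\right) + 12939 \cdot \frac{1}{27016} = - \frac{39895}{15744} + \frac{12939}{27016} = - \frac{109261463}{53167488}$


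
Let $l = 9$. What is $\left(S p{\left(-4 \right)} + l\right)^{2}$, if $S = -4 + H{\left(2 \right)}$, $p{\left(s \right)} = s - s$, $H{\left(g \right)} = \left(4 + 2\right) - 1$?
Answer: $81$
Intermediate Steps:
$H{\left(g \right)} = 5$ ($H{\left(g \right)} = 6 - 1 = 5$)
$p{\left(s \right)} = 0$
$S = 1$ ($S = -4 + 5 = 1$)
$\left(S p{\left(-4 \right)} + l\right)^{2} = \left(1 \cdot 0 + 9\right)^{2} = \left(0 + 9\right)^{2} = 9^{2} = 81$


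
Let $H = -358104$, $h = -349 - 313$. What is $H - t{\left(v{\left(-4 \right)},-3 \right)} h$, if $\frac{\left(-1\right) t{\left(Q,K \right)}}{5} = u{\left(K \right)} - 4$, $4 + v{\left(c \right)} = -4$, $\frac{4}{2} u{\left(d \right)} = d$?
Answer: $-339899$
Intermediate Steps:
$u{\left(d \right)} = \frac{d}{2}$
$v{\left(c \right)} = -8$ ($v{\left(c \right)} = -4 - 4 = -8$)
$t{\left(Q,K \right)} = 20 - \frac{5 K}{2}$ ($t{\left(Q,K \right)} = - 5 \left(\frac{K}{2} - 4\right) = - 5 \left(-4 + \frac{K}{2}\right) = 20 - \frac{5 K}{2}$)
$h = -662$ ($h = -349 - 313 = -662$)
$H - t{\left(v{\left(-4 \right)},-3 \right)} h = -358104 - \left(20 - - \frac{15}{2}\right) \left(-662\right) = -358104 - \left(20 + \frac{15}{2}\right) \left(-662\right) = -358104 - \frac{55}{2} \left(-662\right) = -358104 - -18205 = -358104 + 18205 = -339899$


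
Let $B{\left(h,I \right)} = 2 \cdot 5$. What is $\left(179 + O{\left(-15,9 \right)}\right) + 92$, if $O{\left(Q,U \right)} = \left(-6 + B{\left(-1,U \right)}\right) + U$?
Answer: $284$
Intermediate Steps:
$B{\left(h,I \right)} = 10$
$O{\left(Q,U \right)} = 4 + U$ ($O{\left(Q,U \right)} = \left(-6 + 10\right) + U = 4 + U$)
$\left(179 + O{\left(-15,9 \right)}\right) + 92 = \left(179 + \left(4 + 9\right)\right) + 92 = \left(179 + 13\right) + 92 = 192 + 92 = 284$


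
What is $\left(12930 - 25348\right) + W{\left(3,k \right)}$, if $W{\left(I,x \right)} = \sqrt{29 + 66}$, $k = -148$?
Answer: $-12418 + \sqrt{95} \approx -12408.0$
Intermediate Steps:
$W{\left(I,x \right)} = \sqrt{95}$
$\left(12930 - 25348\right) + W{\left(3,k \right)} = \left(12930 - 25348\right) + \sqrt{95} = -12418 + \sqrt{95}$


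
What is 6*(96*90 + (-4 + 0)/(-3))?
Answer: 51848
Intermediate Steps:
6*(96*90 + (-4 + 0)/(-3)) = 6*(8640 - ⅓*(-4)) = 6*(8640 + 4/3) = 6*(25924/3) = 51848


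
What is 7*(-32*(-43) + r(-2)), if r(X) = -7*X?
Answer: 9730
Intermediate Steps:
7*(-32*(-43) + r(-2)) = 7*(-32*(-43) - 7*(-2)) = 7*(1376 + 14) = 7*1390 = 9730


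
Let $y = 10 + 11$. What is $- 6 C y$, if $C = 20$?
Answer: $-2520$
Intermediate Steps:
$y = 21$
$- 6 C y = \left(-6\right) 20 \cdot 21 = \left(-120\right) 21 = -2520$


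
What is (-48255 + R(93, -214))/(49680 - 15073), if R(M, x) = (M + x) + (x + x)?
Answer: -48804/34607 ≈ -1.4102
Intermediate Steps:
R(M, x) = M + 3*x (R(M, x) = (M + x) + 2*x = M + 3*x)
(-48255 + R(93, -214))/(49680 - 15073) = (-48255 + (93 + 3*(-214)))/(49680 - 15073) = (-48255 + (93 - 642))/34607 = (-48255 - 549)*(1/34607) = -48804*1/34607 = -48804/34607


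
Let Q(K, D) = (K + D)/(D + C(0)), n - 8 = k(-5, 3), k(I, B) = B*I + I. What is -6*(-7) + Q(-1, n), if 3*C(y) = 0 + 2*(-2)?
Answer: 1719/40 ≈ 42.975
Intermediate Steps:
k(I, B) = I + B*I
n = -12 (n = 8 - 5*(1 + 3) = 8 - 5*4 = 8 - 20 = -12)
C(y) = -4/3 (C(y) = (0 + 2*(-2))/3 = (0 - 4)/3 = (1/3)*(-4) = -4/3)
Q(K, D) = (D + K)/(-4/3 + D) (Q(K, D) = (K + D)/(D - 4/3) = (D + K)/(-4/3 + D))
-6*(-7) + Q(-1, n) = -6*(-7) + 3*(-12 - 1)/(-4 + 3*(-12)) = 42 + 3*(-13)/(-4 - 36) = 42 + 3*(-13)/(-40) = 42 + 3*(-1/40)*(-13) = 42 + 39/40 = 1719/40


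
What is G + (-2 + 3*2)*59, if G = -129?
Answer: 107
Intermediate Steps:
G + (-2 + 3*2)*59 = -129 + (-2 + 3*2)*59 = -129 + (-2 + 6)*59 = -129 + 4*59 = -129 + 236 = 107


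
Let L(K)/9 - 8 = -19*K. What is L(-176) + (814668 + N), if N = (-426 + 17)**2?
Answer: 1012117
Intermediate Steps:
N = 167281 (N = (-409)**2 = 167281)
L(K) = 72 - 171*K (L(K) = 72 + 9*(-19*K) = 72 - 171*K)
L(-176) + (814668 + N) = (72 - 171*(-176)) + (814668 + 167281) = (72 + 30096) + 981949 = 30168 + 981949 = 1012117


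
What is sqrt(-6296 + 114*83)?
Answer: sqrt(3166) ≈ 56.267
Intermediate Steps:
sqrt(-6296 + 114*83) = sqrt(-6296 + 9462) = sqrt(3166)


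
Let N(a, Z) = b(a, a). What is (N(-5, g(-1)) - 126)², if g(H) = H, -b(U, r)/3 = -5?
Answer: 12321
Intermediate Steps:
b(U, r) = 15 (b(U, r) = -3*(-5) = 15)
N(a, Z) = 15
(N(-5, g(-1)) - 126)² = (15 - 126)² = (-111)² = 12321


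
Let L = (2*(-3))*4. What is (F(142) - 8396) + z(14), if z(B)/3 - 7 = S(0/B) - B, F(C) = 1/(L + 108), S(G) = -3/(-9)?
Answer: -706943/84 ≈ -8416.0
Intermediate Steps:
S(G) = ⅓ (S(G) = -3*(-⅑) = ⅓)
L = -24 (L = -6*4 = -24)
F(C) = 1/84 (F(C) = 1/(-24 + 108) = 1/84)
z(B) = 22 - 3*B (z(B) = 21 + 3*(⅓ - B) = 21 + (1 - 3*B) = 22 - 3*B)
(F(142) - 8396) + z(14) = (1/84 - 8396) + (22 - 3*14) = -705263/84 + (22 - 42) = -705263/84 - 20 = -706943/84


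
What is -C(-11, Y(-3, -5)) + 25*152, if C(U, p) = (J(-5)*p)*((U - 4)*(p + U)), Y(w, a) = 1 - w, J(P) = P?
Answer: 5900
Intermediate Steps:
C(U, p) = -5*p*(-4 + U)*(U + p) (C(U, p) = (-5*p)*((U - 4)*(p + U)) = (-5*p)*((-4 + U)*(U + p)) = -5*p*(-4 + U)*(U + p))
-C(-11, Y(-3, -5)) + 25*152 = -5*(1 - 1*(-3))*(-1*(-11)² + 4*(-11) + 4*(1 - 1*(-3)) - 1*(-11)*(1 - 1*(-3))) + 25*152 = -5*(1 + 3)*(-1*121 - 44 + 4*(1 + 3) - 1*(-11)*(1 + 3)) + 3800 = -5*4*(-121 - 44 + 4*4 - 1*(-11)*4) + 3800 = -5*4*(-121 - 44 + 16 + 44) + 3800 = -5*4*(-105) + 3800 = -1*(-2100) + 3800 = 2100 + 3800 = 5900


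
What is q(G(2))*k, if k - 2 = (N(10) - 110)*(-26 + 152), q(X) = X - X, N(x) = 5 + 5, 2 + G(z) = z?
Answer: 0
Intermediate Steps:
G(z) = -2 + z
N(x) = 10
q(X) = 0
k = -12598 (k = 2 + (10 - 110)*(-26 + 152) = 2 - 100*126 = 2 - 12600 = -12598)
q(G(2))*k = 0*(-12598) = 0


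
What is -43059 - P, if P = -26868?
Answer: -16191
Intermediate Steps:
-43059 - P = -43059 - 1*(-26868) = -43059 + 26868 = -16191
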